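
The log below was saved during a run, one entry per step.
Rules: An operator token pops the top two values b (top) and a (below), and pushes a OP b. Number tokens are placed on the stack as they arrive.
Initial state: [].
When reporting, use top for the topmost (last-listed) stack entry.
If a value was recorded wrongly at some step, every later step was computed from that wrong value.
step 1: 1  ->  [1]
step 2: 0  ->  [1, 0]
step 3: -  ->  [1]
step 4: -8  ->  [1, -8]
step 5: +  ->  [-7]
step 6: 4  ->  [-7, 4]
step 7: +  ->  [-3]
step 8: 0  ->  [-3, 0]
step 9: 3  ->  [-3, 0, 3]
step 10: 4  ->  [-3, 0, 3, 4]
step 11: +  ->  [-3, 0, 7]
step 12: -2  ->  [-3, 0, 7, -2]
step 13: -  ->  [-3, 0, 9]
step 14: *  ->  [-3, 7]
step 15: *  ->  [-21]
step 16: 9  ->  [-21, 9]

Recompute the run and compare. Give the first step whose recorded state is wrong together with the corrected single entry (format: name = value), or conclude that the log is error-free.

step 14, top = 0

Step 1: push 1: top = 1 — confirmed correct.
Step 2: push 0: top = 0 — confirmed correct.
Step 3: 1 - 0 = 1 — same as recorded.
Step 4: push -8: top = -8 — in agreement.
Step 5: 1 + -8 = -7 — matches.
Step 6: push 4: top = 4 — same as recorded.
Step 7: -7 + 4 = -3 — matches.
Step 8: push 0: top = 0 — same as recorded.
Step 9: push 3: top = 3 — consistent with the log.
Step 10: push 4: top = 4 — agrees with the log.
Step 11: 3 + 4 = 7 — exactly as logged.
Step 12: push -2: top = -2 — confirmed correct.
Step 13: 7 - -2 = 9 — confirmed correct.
Step 14: 0 * 9 = 0 — not what was recorded.
The audit stops at step 14: the recorded entry is wrong and should be top = 0.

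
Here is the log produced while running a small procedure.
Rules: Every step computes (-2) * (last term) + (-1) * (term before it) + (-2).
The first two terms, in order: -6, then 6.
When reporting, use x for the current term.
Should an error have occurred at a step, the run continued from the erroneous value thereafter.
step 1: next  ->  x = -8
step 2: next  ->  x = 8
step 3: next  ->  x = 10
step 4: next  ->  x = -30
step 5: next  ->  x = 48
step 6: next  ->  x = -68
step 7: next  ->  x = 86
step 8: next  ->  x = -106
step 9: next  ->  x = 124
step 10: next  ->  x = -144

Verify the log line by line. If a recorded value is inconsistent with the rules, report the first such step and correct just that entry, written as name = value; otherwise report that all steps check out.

step 3, x = -10

Step 1: x = -2*(6) + (-1)*(-6) + (-2) = -8 — same as recorded.
Step 2: x = -2*(-8) + (-1)*(6) + (-2) = 8 — agrees with the log.
Step 3: x = -2*(8) + (-1)*(-8) + (-2) = -10 — first mismatch against the log.
That makes step 3 the first incorrect line — x = -10 is what it should show.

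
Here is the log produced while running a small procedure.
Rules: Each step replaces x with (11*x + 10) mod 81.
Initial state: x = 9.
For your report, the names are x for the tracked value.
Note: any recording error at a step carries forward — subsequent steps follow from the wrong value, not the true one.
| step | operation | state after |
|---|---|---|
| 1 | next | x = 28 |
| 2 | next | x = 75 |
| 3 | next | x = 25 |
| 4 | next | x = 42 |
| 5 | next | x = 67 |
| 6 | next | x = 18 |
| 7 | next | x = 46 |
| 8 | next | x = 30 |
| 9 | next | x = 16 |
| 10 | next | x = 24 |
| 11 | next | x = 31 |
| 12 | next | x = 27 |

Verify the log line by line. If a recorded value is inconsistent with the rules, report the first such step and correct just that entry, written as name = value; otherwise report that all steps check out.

Recomputing the run from the initial state:
step 1: x = 28
step 2: x = 75
step 3: x = 25
step 4: x = 42
step 5: x = 67
step 6: x = 18
step 7: x = 46
step 8: x = 30
step 9: x = 16
step 10: x = 24
step 11: x = 31
step 12: x = 27
This matches the log at every step.

no error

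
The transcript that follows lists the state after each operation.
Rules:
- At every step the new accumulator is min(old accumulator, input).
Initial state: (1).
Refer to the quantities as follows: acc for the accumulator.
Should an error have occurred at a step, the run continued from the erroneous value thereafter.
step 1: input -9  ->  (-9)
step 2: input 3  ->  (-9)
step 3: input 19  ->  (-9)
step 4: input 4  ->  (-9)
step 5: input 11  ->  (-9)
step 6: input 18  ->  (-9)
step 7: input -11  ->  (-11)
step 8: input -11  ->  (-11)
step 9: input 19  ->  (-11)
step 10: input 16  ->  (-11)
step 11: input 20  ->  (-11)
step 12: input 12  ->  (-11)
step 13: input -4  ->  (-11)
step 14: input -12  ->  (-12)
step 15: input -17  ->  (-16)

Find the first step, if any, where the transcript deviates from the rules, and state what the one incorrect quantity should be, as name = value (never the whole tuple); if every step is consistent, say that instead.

step 1: acc = min(1, -9) = -9 -> agrees with the transcript
step 2: acc = min(-9, 3) = -9 -> matches
step 3: acc = min(-9, 19) = -9 -> same as recorded
step 4: acc = min(-9, 4) = -9 -> matches
step 5: acc = min(-9, 11) = -9 -> exactly as logged
step 6: acc = min(-9, 18) = -9 -> matches
step 7: acc = min(-9, -11) = -11 -> matches
step 8: acc = min(-11, -11) = -11 -> agrees with the transcript
step 9: acc = min(-11, 19) = -11 -> matches
step 10: acc = min(-11, 16) = -11 -> consistent with the transcript
step 11: acc = min(-11, 20) = -11 -> consistent with the transcript
step 12: acc = min(-11, 12) = -11 -> same as recorded
step 13: acc = min(-11, -4) = -11 -> verified
step 14: acc = min(-11, -12) = -12 -> verified
step 15: acc = min(-12, -17) = -17 -> not what was recorded
The audit stops at step 15: the recorded entry is wrong and should be acc = -17.

step 15, acc = -17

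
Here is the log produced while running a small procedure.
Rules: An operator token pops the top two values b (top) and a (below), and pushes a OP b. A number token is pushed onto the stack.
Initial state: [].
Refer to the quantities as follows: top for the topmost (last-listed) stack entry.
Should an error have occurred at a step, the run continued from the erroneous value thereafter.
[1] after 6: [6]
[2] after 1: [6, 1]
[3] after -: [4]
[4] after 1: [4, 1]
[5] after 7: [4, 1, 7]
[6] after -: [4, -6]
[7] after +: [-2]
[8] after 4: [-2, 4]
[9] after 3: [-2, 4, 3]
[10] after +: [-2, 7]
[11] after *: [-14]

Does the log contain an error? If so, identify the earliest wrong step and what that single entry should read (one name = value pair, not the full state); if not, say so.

Step 1: push 6: top = 6 — matches.
Step 2: push 1: top = 1 — confirmed correct.
Step 3: 6 - 1 = 5 — the recorded entry deviates here.
First deviation found at step 3; the corrected entry is top = 5.

step 3, top = 5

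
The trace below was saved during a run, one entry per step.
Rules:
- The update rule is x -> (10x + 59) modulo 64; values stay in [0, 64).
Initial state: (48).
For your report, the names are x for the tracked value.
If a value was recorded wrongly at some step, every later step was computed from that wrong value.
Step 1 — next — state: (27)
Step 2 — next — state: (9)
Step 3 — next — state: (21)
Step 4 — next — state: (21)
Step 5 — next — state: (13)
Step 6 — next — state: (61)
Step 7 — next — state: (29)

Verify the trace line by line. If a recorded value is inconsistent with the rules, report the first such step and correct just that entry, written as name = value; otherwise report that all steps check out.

Step 1: x = (10*48 + 59) mod 64 = 27 — same as recorded.
Step 2: x = (10*27 + 59) mod 64 = 9 — exactly as logged.
Step 3: x = (10*9 + 59) mod 64 = 21 — matches.
Step 4: x = (10*21 + 59) mod 64 = 13 — this is not what the trace shows.
The earliest wrong entry is at step 4: it should read x = 13.

step 4, x = 13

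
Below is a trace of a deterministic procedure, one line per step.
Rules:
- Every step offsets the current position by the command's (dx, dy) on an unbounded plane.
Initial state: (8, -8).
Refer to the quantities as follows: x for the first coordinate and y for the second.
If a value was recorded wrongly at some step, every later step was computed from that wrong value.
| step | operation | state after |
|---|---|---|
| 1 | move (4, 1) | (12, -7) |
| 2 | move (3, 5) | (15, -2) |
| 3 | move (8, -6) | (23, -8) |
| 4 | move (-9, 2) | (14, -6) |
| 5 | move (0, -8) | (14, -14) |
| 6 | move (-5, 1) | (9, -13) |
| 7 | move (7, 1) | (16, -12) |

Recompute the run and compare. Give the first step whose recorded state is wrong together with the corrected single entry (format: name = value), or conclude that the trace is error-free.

Recomputing the run from the initial state:
step 1: x = 12, y = -7
step 2: x = 15, y = -2
step 3: x = 23, y = -8
step 4: x = 14, y = -6
step 5: x = 14, y = -14
step 6: x = 9, y = -13
step 7: x = 16, y = -12
This matches the trace at every step.

no error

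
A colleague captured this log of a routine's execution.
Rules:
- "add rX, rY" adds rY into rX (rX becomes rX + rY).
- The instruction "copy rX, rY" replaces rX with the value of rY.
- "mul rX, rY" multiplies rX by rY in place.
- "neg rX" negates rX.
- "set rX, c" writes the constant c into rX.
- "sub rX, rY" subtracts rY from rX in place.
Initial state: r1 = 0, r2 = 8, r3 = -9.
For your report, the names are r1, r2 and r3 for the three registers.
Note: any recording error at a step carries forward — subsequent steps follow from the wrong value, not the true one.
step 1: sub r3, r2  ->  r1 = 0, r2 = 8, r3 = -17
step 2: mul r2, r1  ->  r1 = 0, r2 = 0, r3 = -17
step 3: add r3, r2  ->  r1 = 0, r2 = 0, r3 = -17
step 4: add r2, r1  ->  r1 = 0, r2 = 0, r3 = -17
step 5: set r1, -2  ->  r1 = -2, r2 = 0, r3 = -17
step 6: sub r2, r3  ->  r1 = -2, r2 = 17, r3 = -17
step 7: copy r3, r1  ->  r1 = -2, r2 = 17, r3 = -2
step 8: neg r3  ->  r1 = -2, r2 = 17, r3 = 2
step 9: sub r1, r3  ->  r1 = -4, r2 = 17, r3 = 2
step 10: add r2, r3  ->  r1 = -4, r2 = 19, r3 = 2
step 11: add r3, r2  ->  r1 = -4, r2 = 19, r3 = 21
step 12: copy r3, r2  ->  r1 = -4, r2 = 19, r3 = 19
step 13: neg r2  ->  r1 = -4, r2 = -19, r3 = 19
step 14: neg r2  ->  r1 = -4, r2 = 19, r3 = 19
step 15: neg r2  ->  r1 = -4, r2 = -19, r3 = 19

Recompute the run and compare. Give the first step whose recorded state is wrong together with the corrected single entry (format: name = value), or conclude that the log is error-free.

no error

Recomputing the run from the initial state:
step 1: r1 = 0, r2 = 8, r3 = -17
step 2: r1 = 0, r2 = 0, r3 = -17
step 3: r1 = 0, r2 = 0, r3 = -17
step 4: r1 = 0, r2 = 0, r3 = -17
step 5: r1 = -2, r2 = 0, r3 = -17
step 6: r1 = -2, r2 = 17, r3 = -17
step 7: r1 = -2, r2 = 17, r3 = -2
step 8: r1 = -2, r2 = 17, r3 = 2
step 9: r1 = -4, r2 = 17, r3 = 2
step 10: r1 = -4, r2 = 19, r3 = 2
step 11: r1 = -4, r2 = 19, r3 = 21
step 12: r1 = -4, r2 = 19, r3 = 19
step 13: r1 = -4, r2 = -19, r3 = 19
step 14: r1 = -4, r2 = 19, r3 = 19
step 15: r1 = -4, r2 = -19, r3 = 19
This matches the log at every step.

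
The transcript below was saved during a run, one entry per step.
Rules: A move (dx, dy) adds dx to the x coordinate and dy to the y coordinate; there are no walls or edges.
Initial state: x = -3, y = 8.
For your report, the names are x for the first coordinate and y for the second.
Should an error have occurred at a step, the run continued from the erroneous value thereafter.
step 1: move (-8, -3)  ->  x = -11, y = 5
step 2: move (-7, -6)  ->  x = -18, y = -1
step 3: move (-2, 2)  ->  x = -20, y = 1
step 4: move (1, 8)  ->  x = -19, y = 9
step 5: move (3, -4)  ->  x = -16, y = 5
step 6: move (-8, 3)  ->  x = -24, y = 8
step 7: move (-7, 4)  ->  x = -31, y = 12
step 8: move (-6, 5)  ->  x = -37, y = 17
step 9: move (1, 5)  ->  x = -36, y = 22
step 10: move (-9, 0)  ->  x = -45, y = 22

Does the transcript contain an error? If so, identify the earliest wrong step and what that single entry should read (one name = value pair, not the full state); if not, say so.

1. x = -3 + (-8) = -11, y = 8 + (-3) = 5 (agrees with the transcript)
2. x = -11 + (-7) = -18, y = 5 + (-6) = -1 (exactly as logged)
3. x = -18 + (-2) = -20, y = -1 + (2) = 1 (in agreement)
4. x = -20 + (1) = -19, y = 1 + (8) = 9 (no discrepancy)
5. x = -19 + (3) = -16, y = 9 + (-4) = 5 (consistent with the transcript)
6. x = -16 + (-8) = -24, y = 5 + (3) = 8 (consistent with the transcript)
7. x = -24 + (-7) = -31, y = 8 + (4) = 12 (matches)
8. x = -31 + (-6) = -37, y = 12 + (5) = 17 (in agreement)
9. x = -37 + (1) = -36, y = 17 + (5) = 22 (exactly as logged)
10. x = -36 + (-9) = -45, y = 22 + (0) = 22 (matches)
The recomputation confirms every line.

no error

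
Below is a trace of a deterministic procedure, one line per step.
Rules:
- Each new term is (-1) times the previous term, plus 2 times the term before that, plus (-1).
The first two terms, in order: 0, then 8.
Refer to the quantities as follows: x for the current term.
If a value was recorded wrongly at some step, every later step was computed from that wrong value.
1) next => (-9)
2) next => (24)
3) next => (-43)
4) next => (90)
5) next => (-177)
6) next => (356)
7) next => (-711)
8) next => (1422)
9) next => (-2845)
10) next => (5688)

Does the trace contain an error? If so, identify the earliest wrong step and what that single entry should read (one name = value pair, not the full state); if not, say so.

Recomputing the run from the initial state:
step 1: x = -9
step 2: x = 24
step 3: x = -43
step 4: x = 90
step 5: x = -177
step 6: x = 356
step 7: x = -711
step 8: x = 1422
step 9: x = -2845
step 10: x = 5688
This matches the trace at every step.

no error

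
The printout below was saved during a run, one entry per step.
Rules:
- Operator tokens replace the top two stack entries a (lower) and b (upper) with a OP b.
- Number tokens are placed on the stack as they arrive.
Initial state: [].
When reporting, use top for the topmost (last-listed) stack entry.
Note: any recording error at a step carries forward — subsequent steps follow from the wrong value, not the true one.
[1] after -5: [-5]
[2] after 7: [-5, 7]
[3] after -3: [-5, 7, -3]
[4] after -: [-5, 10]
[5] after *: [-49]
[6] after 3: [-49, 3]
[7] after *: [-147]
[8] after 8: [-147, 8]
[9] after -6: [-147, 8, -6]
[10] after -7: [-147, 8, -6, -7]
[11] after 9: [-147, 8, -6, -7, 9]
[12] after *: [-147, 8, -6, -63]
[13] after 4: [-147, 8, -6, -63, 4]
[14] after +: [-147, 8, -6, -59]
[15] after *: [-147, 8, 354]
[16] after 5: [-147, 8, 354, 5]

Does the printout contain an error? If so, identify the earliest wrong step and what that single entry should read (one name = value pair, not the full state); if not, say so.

Step 1: push -5: top = -5 — agrees with the printout.
Step 2: push 7: top = 7 — same as recorded.
Step 3: push -3: top = -3 — matches.
Step 4: 7 - -3 = 10 — confirmed correct.
Step 5: -5 * 10 = -50 — the printout disagrees here.
The earliest wrong entry is at step 5: it should read top = -50.

step 5, top = -50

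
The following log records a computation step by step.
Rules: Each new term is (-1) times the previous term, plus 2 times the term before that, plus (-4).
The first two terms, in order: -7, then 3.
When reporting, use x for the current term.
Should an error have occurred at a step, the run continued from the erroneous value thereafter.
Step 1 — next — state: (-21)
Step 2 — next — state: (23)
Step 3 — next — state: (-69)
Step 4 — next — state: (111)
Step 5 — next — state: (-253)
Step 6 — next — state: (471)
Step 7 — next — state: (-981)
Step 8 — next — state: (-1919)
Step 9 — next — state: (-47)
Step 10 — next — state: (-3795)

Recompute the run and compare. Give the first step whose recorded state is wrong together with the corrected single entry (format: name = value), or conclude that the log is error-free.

Recomputing the run from the initial state:
step 1: x = -21
step 2: x = 23
step 3: x = -69
step 4: x = 111
step 5: x = -253
step 6: x = 471
step 7: x = -981
step 8: x = 1919
step 9: x = -3885
step 10: x = 7719
The first disagreement with the log is at step 8, where the value should be x = 1919.

step 8, x = 1919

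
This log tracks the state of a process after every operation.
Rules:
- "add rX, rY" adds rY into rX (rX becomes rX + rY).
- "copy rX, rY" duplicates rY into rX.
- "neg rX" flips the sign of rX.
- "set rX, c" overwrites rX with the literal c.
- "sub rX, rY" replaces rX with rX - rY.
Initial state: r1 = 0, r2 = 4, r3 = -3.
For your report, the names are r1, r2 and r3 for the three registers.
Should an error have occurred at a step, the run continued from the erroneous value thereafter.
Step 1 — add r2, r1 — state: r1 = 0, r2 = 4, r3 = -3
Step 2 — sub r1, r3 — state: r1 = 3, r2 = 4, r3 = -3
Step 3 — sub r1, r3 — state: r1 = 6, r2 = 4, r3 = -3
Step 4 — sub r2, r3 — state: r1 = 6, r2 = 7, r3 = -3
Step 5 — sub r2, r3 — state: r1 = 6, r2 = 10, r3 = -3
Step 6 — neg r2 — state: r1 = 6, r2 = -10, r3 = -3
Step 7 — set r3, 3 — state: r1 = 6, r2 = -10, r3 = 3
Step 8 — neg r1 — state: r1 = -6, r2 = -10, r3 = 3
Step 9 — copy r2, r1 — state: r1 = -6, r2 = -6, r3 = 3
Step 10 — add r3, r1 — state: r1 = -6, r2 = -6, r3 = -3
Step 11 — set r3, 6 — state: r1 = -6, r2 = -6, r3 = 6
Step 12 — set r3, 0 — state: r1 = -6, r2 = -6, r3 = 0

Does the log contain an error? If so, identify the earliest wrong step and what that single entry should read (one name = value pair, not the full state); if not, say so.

no error

Recomputing the run from the initial state:
step 1: r1 = 0, r2 = 4, r3 = -3
step 2: r1 = 3, r2 = 4, r3 = -3
step 3: r1 = 6, r2 = 4, r3 = -3
step 4: r1 = 6, r2 = 7, r3 = -3
step 5: r1 = 6, r2 = 10, r3 = -3
step 6: r1 = 6, r2 = -10, r3 = -3
step 7: r1 = 6, r2 = -10, r3 = 3
step 8: r1 = -6, r2 = -10, r3 = 3
step 9: r1 = -6, r2 = -6, r3 = 3
step 10: r1 = -6, r2 = -6, r3 = -3
step 11: r1 = -6, r2 = -6, r3 = 6
step 12: r1 = -6, r2 = -6, r3 = 0
This matches the log at every step.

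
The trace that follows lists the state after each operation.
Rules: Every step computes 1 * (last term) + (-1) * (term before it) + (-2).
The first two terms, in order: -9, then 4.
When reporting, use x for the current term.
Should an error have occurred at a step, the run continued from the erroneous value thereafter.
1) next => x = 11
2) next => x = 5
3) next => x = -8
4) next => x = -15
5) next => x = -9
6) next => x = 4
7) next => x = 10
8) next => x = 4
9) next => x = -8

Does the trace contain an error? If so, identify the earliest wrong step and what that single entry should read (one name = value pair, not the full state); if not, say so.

step 7, x = 11

Step 1: x = 1*(4) + (-1)*(-9) + (-2) = 11 — same as recorded.
Step 2: x = 1*(11) + (-1)*(4) + (-2) = 5 — consistent with the trace.
Step 3: x = 1*(5) + (-1)*(11) + (-2) = -8 — consistent with the trace.
Step 4: x = 1*(-8) + (-1)*(5) + (-2) = -15 — matches.
Step 5: x = 1*(-15) + (-1)*(-8) + (-2) = -9 — no discrepancy.
Step 6: x = 1*(-9) + (-1)*(-15) + (-2) = 4 — checks out.
Step 7: x = 1*(4) + (-1)*(-9) + (-2) = 11 — the trace has a different value.
Conclusion: step 7 carries the first error; the entry should be x = 11.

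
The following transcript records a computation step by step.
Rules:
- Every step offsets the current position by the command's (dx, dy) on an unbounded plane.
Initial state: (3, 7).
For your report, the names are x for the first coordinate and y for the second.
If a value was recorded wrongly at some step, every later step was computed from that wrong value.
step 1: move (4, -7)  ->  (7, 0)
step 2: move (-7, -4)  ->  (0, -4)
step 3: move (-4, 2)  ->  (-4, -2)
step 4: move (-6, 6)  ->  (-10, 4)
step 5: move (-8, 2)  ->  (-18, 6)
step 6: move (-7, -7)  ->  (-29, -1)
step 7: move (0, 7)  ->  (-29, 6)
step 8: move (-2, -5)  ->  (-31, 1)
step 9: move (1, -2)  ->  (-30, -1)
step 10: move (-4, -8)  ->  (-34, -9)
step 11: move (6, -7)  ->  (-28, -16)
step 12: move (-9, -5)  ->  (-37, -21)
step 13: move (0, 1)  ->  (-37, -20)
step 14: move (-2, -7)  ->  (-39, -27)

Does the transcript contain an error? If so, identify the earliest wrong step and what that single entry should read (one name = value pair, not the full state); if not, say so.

step 6, x = -25

Recomputing the run from the initial state:
step 1: x = 7, y = 0
step 2: x = 0, y = -4
step 3: x = -4, y = -2
step 4: x = -10, y = 4
step 5: x = -18, y = 6
step 6: x = -25, y = -1
step 7: x = -25, y = 6
step 8: x = -27, y = 1
step 9: x = -26, y = -1
step 10: x = -30, y = -9
step 11: x = -24, y = -16
step 12: x = -33, y = -21
step 13: x = -33, y = -20
step 14: x = -35, y = -27
The first disagreement with the transcript is at step 6, where the value should be x = -25.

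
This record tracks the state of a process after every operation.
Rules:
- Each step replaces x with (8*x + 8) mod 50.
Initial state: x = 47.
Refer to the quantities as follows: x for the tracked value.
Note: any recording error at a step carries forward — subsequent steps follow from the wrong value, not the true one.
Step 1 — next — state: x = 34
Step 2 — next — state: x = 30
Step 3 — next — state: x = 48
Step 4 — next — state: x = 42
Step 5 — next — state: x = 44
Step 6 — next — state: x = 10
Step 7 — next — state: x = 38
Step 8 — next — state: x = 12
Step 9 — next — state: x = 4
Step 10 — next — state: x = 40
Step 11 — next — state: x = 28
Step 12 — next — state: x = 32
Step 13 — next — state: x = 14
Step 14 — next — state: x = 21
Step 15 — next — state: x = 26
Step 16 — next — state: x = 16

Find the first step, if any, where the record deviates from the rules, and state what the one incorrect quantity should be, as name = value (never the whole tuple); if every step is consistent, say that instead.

step 14, x = 20

step 1: x = (8*47 + 8) mod 50 = 34 -> checks out
step 2: x = (8*34 + 8) mod 50 = 30 -> verified
step 3: x = (8*30 + 8) mod 50 = 48 -> verified
step 4: x = (8*48 + 8) mod 50 = 42 -> checks out
step 5: x = (8*42 + 8) mod 50 = 44 -> verified
step 6: x = (8*44 + 8) mod 50 = 10 -> confirmed correct
step 7: x = (8*10 + 8) mod 50 = 38 -> consistent with the record
step 8: x = (8*38 + 8) mod 50 = 12 -> matches
step 9: x = (8*12 + 8) mod 50 = 4 -> matches
step 10: x = (8*4 + 8) mod 50 = 40 -> consistent with the record
step 11: x = (8*40 + 8) mod 50 = 28 -> exactly as logged
step 12: x = (8*28 + 8) mod 50 = 32 -> consistent with the record
step 13: x = (8*32 + 8) mod 50 = 14 -> in agreement
step 14: x = (8*14 + 8) mod 50 = 20 -> a discrepancy with the record
The audit stops at step 14: the recorded entry is wrong and should be x = 20.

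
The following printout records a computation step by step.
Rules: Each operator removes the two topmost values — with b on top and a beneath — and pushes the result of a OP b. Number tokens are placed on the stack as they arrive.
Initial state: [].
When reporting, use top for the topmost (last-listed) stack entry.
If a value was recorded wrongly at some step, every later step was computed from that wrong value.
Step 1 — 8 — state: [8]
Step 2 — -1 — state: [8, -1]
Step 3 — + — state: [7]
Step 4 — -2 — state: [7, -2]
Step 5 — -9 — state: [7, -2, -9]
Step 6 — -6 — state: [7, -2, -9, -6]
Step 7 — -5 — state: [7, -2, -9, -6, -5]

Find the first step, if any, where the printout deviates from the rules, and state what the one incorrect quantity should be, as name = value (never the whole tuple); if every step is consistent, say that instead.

Recomputing the run from the initial state:
step 1: [8]
step 2: [8, -1]
step 3: [7]
step 4: [7, -2]
step 5: [7, -2, -9]
step 6: [7, -2, -9, -6]
step 7: [7, -2, -9, -6, -5]
This matches the printout at every step.

no error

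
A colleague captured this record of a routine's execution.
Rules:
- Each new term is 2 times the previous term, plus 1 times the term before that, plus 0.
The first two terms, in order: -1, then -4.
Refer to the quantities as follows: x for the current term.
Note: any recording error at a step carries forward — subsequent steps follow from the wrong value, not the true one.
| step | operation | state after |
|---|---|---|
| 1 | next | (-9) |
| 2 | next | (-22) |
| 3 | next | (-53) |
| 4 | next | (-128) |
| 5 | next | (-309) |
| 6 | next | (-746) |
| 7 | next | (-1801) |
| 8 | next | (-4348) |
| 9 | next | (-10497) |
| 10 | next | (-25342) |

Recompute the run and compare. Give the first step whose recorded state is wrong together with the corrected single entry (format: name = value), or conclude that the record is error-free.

Recomputing the run from the initial state:
step 1: x = -9
step 2: x = -22
step 3: x = -53
step 4: x = -128
step 5: x = -309
step 6: x = -746
step 7: x = -1801
step 8: x = -4348
step 9: x = -10497
step 10: x = -25342
This matches the record at every step.

no error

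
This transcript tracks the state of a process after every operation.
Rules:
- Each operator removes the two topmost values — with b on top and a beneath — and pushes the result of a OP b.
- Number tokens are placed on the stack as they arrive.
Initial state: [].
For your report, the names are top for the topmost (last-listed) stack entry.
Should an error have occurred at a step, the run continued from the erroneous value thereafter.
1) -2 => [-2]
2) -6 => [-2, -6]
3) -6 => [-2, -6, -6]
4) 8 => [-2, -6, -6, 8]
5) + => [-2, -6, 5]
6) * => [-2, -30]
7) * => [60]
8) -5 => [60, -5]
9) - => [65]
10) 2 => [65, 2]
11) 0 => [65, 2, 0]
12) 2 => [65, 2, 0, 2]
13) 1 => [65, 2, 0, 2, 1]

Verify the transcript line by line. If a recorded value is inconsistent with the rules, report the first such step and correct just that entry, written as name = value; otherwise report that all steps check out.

step 5, top = 2

step 1: push -2: top = -2 -> same as recorded
step 2: push -6: top = -6 -> exactly as logged
step 3: push -6: top = -6 -> no discrepancy
step 4: push 8: top = 8 -> no discrepancy
step 5: -6 + 8 = 2 -> a discrepancy with the transcript
First incorrect step: 5; the correct value is top = 2.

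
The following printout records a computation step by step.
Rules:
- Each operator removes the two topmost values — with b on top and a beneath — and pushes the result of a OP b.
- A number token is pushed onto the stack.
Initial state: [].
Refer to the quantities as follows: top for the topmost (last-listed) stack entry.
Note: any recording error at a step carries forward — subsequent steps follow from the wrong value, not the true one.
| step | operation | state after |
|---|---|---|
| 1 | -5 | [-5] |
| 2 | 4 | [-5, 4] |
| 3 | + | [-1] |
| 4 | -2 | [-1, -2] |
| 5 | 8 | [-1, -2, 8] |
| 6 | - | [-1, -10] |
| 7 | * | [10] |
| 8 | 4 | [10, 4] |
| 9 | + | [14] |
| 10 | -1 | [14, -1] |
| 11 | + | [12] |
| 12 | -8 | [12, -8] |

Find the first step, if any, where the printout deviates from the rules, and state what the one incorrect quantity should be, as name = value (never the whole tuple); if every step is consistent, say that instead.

step 11, top = 13

Step 1: push -5: top = -5 — matches.
Step 2: push 4: top = 4 — in agreement.
Step 3: -5 + 4 = -1 — agrees with the printout.
Step 4: push -2: top = -2 — matches.
Step 5: push 8: top = 8 — checks out.
Step 6: -2 - 8 = -10 — agrees with the printout.
Step 7: -1 * -10 = 10 — agrees with the printout.
Step 8: push 4: top = 4 — agrees with the printout.
Step 9: 10 + 4 = 14 — verified.
Step 10: push -1: top = -1 — no discrepancy.
Step 11: 14 + -1 = 13 — the entry is off here.
So the first discrepancy is step 11, where the right value is top = 13.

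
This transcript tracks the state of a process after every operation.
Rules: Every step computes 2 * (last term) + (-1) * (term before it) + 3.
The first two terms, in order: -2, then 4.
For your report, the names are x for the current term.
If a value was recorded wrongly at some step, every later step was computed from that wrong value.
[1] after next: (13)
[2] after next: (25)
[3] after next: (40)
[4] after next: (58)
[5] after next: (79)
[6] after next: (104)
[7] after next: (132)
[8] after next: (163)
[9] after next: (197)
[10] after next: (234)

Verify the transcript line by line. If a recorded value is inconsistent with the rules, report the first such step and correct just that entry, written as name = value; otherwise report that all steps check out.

step 6, x = 103

Recomputing the run from the initial state:
step 1: x = 13
step 2: x = 25
step 3: x = 40
step 4: x = 58
step 5: x = 79
step 6: x = 103
step 7: x = 130
step 8: x = 160
step 9: x = 193
step 10: x = 229
The first disagreement with the transcript is at step 6, where the value should be x = 103.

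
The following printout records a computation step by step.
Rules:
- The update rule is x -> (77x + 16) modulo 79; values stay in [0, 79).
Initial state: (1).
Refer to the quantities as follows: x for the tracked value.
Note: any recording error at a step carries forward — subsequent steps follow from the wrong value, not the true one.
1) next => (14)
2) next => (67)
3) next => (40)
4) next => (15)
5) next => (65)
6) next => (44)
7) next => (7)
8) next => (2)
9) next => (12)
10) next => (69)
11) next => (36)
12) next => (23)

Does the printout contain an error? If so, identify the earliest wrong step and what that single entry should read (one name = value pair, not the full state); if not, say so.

Recomputing the run from the initial state:
step 1: x = 14
step 2: x = 67
step 3: x = 40
step 4: x = 15
step 5: x = 65
step 6: x = 44
step 7: x = 7
step 8: x = 2
step 9: x = 12
step 10: x = 71
step 11: x = 32
step 12: x = 31
The first disagreement with the printout is at step 10, where the value should be x = 71.

step 10, x = 71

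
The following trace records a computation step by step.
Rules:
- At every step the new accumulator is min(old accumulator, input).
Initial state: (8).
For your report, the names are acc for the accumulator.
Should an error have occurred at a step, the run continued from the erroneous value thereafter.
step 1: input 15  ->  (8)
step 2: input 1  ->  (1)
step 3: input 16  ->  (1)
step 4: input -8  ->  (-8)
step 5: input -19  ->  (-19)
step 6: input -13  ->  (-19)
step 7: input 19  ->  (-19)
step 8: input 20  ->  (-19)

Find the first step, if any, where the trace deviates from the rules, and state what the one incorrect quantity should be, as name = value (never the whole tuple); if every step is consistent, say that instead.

no error

step 1: acc = min(8, 15) = 8 -> checks out
step 2: acc = min(8, 1) = 1 -> same as recorded
step 3: acc = min(1, 16) = 1 -> checks out
step 4: acc = min(1, -8) = -8 -> checks out
step 5: acc = min(-8, -19) = -19 -> agrees with the trace
step 6: acc = min(-19, -13) = -19 -> matches
step 7: acc = min(-19, 19) = -19 -> matches
step 8: acc = min(-19, 20) = -19 -> consistent with the trace
Nothing is out of place; the run is error-free.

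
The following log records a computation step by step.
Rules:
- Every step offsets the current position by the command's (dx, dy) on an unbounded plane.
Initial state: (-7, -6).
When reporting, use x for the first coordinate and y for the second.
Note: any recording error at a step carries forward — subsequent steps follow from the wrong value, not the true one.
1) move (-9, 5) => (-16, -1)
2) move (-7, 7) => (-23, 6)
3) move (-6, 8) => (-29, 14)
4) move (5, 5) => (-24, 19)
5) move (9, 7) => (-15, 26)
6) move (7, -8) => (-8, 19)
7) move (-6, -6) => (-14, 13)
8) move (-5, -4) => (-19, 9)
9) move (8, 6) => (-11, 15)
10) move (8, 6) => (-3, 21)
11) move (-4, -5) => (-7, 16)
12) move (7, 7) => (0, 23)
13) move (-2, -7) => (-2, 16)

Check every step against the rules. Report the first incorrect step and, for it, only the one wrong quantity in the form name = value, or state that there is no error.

step 6, y = 18

1. x = -7 + (-9) = -16, y = -6 + (5) = -1 (consistent with the log)
2. x = -16 + (-7) = -23, y = -1 + (7) = 6 (matches)
3. x = -23 + (-6) = -29, y = 6 + (8) = 14 (matches)
4. x = -29 + (5) = -24, y = 14 + (5) = 19 (verified)
5. x = -24 + (9) = -15, y = 19 + (7) = 26 (matches)
6. x = -15 + (7) = -8, y = 26 + (-8) = 18 (a discrepancy with the log)
Step 6 is the first one off; corrected, y = 18.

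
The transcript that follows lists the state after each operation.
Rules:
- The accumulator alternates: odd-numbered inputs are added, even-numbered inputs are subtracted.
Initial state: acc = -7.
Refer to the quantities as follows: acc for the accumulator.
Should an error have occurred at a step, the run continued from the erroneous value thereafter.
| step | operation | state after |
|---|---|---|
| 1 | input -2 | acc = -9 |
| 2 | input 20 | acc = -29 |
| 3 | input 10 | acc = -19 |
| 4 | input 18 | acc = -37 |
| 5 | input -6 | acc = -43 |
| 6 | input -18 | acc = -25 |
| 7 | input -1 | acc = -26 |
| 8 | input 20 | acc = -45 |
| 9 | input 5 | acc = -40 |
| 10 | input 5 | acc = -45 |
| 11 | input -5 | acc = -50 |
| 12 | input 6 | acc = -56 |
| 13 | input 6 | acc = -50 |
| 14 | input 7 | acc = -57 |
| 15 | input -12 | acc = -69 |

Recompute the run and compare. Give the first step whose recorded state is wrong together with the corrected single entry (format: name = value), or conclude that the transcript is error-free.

step 8, acc = -46

Recomputing the run from the initial state:
step 1: acc = -9
step 2: acc = -29
step 3: acc = -19
step 4: acc = -37
step 5: acc = -43
step 6: acc = -25
step 7: acc = -26
step 8: acc = -46
step 9: acc = -41
step 10: acc = -46
step 11: acc = -51
step 12: acc = -57
step 13: acc = -51
step 14: acc = -58
step 15: acc = -70
The first disagreement with the transcript is at step 8, where the value should be acc = -46.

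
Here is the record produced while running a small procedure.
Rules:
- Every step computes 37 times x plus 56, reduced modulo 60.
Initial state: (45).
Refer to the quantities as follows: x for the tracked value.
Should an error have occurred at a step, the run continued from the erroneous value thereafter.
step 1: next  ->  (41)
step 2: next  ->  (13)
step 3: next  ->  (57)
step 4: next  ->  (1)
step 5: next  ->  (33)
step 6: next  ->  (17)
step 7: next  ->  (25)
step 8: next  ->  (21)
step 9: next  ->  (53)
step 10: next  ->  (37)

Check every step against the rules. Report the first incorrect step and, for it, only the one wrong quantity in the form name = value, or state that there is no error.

Recomputing the run from the initial state:
step 1: x = 41
step 2: x = 13
step 3: x = 57
step 4: x = 5
step 5: x = 1
step 6: x = 33
step 7: x = 17
step 8: x = 25
step 9: x = 21
step 10: x = 53
The first disagreement with the record is at step 4, where the value should be x = 5.

step 4, x = 5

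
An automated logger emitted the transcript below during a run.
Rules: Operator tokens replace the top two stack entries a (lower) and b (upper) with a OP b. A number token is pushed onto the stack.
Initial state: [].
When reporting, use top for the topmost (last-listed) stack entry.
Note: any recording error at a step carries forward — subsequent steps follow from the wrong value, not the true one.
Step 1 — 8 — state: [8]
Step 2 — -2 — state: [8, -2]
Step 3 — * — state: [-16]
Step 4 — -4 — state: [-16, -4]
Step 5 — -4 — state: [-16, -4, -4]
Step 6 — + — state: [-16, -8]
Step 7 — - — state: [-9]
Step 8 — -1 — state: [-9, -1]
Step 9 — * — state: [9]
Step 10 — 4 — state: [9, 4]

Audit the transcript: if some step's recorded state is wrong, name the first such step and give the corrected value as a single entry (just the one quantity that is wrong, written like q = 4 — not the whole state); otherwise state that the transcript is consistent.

step 7, top = -8

1. push 8: top = 8 (matches)
2. push -2: top = -2 (verified)
3. 8 * -2 = -16 (consistent with the transcript)
4. push -4: top = -4 (no discrepancy)
5. push -4: top = -4 (same as recorded)
6. -4 + -4 = -8 (agrees with the transcript)
7. -16 - -8 = -8 (first mismatch against the transcript)
Conclusion: step 7 carries the first error; the entry should be top = -8.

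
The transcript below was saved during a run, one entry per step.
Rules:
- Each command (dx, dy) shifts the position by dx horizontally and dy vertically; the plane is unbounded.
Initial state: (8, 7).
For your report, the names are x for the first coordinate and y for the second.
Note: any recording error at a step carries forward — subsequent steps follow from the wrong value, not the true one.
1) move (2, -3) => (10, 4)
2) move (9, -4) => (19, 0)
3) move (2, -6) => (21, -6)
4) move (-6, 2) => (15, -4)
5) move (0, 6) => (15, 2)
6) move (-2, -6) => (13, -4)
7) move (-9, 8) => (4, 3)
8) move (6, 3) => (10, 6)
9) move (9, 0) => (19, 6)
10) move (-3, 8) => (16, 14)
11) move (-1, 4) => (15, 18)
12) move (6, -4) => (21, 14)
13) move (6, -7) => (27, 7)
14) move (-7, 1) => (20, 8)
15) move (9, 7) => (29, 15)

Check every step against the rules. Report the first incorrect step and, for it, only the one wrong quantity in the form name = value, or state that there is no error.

Recomputing the run from the initial state:
step 1: x = 10, y = 4
step 2: x = 19, y = 0
step 3: x = 21, y = -6
step 4: x = 15, y = -4
step 5: x = 15, y = 2
step 6: x = 13, y = -4
step 7: x = 4, y = 4
step 8: x = 10, y = 7
step 9: x = 19, y = 7
step 10: x = 16, y = 15
step 11: x = 15, y = 19
step 12: x = 21, y = 15
step 13: x = 27, y = 8
step 14: x = 20, y = 9
step 15: x = 29, y = 16
The first disagreement with the transcript is at step 7, where the value should be y = 4.

step 7, y = 4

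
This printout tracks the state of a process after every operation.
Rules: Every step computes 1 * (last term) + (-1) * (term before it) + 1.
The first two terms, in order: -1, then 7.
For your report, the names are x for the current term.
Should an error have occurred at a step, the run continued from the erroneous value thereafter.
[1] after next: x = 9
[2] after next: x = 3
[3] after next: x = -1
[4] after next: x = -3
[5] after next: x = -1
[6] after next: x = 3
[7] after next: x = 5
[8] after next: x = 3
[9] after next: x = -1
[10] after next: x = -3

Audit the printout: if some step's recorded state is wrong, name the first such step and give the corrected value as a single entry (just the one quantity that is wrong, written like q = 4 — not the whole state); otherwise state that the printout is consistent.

step 3, x = -5

Recomputing the run from the initial state:
step 1: x = 9
step 2: x = 3
step 3: x = -5
step 4: x = -7
step 5: x = -1
step 6: x = 7
step 7: x = 9
step 8: x = 3
step 9: x = -5
step 10: x = -7
The first disagreement with the printout is at step 3, where the value should be x = -5.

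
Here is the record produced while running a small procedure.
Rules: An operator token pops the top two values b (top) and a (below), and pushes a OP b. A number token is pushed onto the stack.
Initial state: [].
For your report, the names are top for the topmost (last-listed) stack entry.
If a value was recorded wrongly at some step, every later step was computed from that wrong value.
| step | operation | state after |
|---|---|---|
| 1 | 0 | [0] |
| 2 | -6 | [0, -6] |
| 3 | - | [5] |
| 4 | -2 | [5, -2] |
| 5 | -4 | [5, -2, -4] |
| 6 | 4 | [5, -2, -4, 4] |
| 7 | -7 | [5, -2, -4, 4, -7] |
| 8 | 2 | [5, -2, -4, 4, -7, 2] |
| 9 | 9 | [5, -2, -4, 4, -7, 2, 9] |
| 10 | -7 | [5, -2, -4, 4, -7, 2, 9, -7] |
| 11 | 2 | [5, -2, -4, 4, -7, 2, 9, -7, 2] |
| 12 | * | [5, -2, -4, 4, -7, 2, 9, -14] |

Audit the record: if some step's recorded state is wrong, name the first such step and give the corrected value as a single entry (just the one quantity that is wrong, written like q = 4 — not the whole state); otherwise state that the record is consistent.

step 3, top = 6

Step 1: push 0: top = 0 — same as recorded.
Step 2: push -6: top = -6 — verified.
Step 3: 0 - -6 = 6 — this is not what the record shows.
First incorrect step: 3; the correct value is top = 6.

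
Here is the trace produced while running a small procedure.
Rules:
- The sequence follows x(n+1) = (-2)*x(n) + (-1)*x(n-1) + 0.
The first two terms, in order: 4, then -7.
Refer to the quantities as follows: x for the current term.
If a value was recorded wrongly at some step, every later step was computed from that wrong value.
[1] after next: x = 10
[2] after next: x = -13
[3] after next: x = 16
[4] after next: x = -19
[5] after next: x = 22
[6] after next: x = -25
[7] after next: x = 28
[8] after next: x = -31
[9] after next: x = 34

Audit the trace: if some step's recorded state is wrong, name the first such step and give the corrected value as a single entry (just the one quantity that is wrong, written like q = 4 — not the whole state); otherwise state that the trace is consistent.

Recomputing the run from the initial state:
step 1: x = 10
step 2: x = -13
step 3: x = 16
step 4: x = -19
step 5: x = 22
step 6: x = -25
step 7: x = 28
step 8: x = -31
step 9: x = 34
This matches the trace at every step.

no error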